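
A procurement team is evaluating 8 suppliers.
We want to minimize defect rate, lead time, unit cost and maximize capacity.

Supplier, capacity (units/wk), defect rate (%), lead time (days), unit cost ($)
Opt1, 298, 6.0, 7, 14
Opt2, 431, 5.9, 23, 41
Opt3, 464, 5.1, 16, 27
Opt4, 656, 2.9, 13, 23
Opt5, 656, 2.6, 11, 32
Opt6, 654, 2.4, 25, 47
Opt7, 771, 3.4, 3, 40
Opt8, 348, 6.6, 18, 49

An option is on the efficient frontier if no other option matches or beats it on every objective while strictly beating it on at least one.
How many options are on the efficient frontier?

5

Opt1: not dominated (best unit cost).
Opt2: dominated by Opt3 (capacity 464≥431, defect rate 5.1≤5.9, lead time 16≤23, unit cost 27≤41).
Opt3: dominated by Opt4 (capacity 656≥464, defect rate 2.9≤5.1, lead time 13≤16, unit cost 23≤27).
Opt4: not dominated.
Opt5: not dominated.
Opt6: not dominated (best defect rate).
Opt7: not dominated (best capacity).
Opt8: dominated by Opt3 (capacity 464≥348, defect rate 5.1≤6.6, lead time 16≤18, unit cost 27≤49).
Pareto-optimal: Opt1, Opt4, Opt5, Opt6, Opt7 → 5.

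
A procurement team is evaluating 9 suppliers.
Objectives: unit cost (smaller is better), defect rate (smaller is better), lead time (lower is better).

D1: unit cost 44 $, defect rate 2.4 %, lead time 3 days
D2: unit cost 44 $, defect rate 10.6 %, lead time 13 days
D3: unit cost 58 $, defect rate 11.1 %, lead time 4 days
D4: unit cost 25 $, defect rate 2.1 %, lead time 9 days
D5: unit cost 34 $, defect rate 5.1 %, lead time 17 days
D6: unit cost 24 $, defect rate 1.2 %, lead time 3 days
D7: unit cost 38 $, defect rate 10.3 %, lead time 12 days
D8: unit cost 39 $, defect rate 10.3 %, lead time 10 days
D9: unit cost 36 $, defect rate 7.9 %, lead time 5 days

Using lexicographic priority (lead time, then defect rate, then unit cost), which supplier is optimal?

D6

First minimize lead time: best is 3, kept {D1, D6}.
Then minimize defect rate: best is 1.2, kept {D6}.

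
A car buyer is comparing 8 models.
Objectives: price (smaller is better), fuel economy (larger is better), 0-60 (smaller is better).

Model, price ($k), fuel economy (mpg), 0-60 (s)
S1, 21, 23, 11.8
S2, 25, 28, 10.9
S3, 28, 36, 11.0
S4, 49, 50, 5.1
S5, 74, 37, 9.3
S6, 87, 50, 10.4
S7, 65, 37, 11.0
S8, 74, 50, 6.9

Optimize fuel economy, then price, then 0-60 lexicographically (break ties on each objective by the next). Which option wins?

S4

First maximize fuel economy: best is 50, kept {S4, S6, S8}.
Then minimize price: best is 49, kept {S4}.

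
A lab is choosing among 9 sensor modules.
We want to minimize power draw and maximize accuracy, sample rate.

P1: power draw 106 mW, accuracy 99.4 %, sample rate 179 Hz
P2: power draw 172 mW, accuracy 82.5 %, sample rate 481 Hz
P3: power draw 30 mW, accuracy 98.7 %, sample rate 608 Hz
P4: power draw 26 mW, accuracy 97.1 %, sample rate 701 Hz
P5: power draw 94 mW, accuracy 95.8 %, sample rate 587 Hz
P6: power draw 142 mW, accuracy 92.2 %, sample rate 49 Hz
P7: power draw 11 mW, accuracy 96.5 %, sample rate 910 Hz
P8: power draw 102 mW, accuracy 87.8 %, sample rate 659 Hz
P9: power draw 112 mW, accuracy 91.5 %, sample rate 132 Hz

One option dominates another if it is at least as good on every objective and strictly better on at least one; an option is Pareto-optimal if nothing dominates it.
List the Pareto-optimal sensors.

P1, P3, P4, P7

P1: not dominated (best accuracy).
P2: dominated by P3 (power draw 30≤172, accuracy 98.7≥82.5, sample rate 608≥481).
P3: not dominated.
P4: not dominated.
P5: dominated by P3 (power draw 30≤94, accuracy 98.7≥95.8, sample rate 608≥587).
P6: dominated by P1 (power draw 106≤142, accuracy 99.4≥92.2, sample rate 179≥49).
P7: not dominated (best power draw).
P8: dominated by P4 (power draw 26≤102, accuracy 97.1≥87.8, sample rate 701≥659).
P9: dominated by P1 (power draw 106≤112, accuracy 99.4≥91.5, sample rate 179≥132).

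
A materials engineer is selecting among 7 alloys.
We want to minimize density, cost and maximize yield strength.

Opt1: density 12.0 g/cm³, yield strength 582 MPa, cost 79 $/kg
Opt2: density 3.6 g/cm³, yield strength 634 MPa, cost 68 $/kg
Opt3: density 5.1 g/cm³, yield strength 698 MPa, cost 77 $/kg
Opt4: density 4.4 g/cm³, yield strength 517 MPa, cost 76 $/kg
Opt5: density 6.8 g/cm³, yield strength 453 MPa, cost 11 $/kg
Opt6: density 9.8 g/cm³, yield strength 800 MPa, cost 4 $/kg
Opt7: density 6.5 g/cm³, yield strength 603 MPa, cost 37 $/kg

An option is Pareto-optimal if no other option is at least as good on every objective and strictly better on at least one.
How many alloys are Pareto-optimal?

Opt1: dominated by Opt2 (density 3.6≤12.0, yield strength 634≥582, cost 68≤79).
Opt2: not dominated (best density).
Opt3: not dominated.
Opt4: dominated by Opt2 (density 3.6≤4.4, yield strength 634≥517, cost 68≤76).
Opt5: not dominated.
Opt6: not dominated (best yield strength).
Opt7: not dominated.
Pareto-optimal: Opt2, Opt3, Opt5, Opt6, Opt7 → 5.

5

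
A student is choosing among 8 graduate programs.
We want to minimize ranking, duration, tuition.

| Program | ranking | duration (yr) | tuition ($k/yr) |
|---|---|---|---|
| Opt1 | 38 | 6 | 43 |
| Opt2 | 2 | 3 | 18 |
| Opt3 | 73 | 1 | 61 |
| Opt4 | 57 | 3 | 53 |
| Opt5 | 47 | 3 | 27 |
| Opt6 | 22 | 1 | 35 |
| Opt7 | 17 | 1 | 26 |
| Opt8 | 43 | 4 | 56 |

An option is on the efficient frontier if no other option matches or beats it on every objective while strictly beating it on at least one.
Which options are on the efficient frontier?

Opt2, Opt7

Opt1: dominated by Opt2 (ranking 2≤38, duration 3≤6, tuition 18≤43).
Opt2: not dominated (best ranking).
Opt3: dominated by Opt6 (ranking 22≤73, duration 1≤1, tuition 35≤61).
Opt4: dominated by Opt2 (ranking 2≤57, duration 3≤3, tuition 18≤53).
Opt5: dominated by Opt2 (ranking 2≤47, duration 3≤3, tuition 18≤27).
Opt6: dominated by Opt7 (ranking 17≤22, duration 1≤1, tuition 26≤35).
Opt7: not dominated.
Opt8: dominated by Opt2 (ranking 2≤43, duration 3≤4, tuition 18≤56).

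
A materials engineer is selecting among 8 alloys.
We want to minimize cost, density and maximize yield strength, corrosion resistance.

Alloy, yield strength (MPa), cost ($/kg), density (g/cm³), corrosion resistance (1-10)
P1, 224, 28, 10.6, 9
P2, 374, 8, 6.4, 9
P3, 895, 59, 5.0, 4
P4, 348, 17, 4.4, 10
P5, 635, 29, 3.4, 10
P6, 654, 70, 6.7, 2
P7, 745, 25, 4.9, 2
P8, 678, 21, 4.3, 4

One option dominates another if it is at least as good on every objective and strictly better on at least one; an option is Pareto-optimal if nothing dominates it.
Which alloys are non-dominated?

P1: dominated by P2 (yield strength 374≥224, cost 8≤28, density 6.4≤10.6, corrosion resistance 9≥9).
P2: not dominated (best cost).
P3: not dominated (best yield strength).
P4: not dominated.
P5: not dominated (best density).
P6: dominated by P3 (yield strength 895≥654, cost 59≤70, density 5.0≤6.7, corrosion resistance 4≥2).
P7: not dominated.
P8: not dominated.

P2, P3, P4, P5, P7, P8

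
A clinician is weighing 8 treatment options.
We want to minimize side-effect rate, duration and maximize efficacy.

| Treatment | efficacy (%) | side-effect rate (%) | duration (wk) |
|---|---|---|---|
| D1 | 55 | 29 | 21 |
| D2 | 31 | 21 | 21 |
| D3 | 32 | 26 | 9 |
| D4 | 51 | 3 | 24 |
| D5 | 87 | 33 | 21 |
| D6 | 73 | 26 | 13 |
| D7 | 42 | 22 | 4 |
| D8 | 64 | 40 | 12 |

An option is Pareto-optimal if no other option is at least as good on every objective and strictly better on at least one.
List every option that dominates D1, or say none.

D6: efficacy 73≥55, side-effect rate 26≤29, duration 13≤21 — dominates D1.
Others (D2, D3, D4, D5, D7, D8) are each worse than D1 on at least one objective.

D6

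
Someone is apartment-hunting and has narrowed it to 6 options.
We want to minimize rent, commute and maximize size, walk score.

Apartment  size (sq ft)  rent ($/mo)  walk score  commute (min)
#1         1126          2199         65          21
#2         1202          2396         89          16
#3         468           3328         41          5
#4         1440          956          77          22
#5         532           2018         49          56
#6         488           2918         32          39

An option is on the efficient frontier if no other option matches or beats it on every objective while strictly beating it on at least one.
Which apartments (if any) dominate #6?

#1: size 1126≥488, rent 2199≤2918, walk score 65≥32, commute 21≤39 — dominates #6.
#2: size 1202≥488, rent 2396≤2918, walk score 89≥32, commute 16≤39 — dominates #6.
#4: size 1440≥488, rent 956≤2918, walk score 77≥32, commute 22≤39 — dominates #6.
Others (#3, #5) are each worse than #6 on at least one objective.

#1, #2, #4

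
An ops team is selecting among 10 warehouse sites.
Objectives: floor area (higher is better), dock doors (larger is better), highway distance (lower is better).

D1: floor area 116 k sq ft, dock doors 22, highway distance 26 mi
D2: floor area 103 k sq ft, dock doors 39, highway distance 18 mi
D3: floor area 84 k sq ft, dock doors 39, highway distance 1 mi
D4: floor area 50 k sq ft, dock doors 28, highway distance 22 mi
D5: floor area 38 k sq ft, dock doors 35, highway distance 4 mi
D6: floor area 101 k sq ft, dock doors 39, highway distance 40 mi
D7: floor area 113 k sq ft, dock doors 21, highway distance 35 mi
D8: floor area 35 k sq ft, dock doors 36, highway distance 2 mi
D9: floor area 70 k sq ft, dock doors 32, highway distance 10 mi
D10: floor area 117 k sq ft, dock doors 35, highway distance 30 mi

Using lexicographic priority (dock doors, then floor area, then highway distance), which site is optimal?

First maximize dock doors: best is 39, kept {D2, D3, D6}.
Then maximize floor area: best is 103, kept {D2}.

D2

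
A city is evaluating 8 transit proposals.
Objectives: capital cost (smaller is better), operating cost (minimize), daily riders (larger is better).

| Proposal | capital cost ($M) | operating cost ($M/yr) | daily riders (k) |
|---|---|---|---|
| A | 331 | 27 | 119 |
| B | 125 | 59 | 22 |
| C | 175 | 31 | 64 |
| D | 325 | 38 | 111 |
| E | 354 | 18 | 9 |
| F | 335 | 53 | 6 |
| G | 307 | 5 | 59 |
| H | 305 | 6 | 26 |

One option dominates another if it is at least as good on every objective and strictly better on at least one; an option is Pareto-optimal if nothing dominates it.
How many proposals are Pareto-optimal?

6

A: not dominated (best daily riders).
B: not dominated (best capital cost).
C: not dominated.
D: not dominated.
E: dominated by G (capital cost 307≤354, operating cost 5≤18, daily riders 59≥9).
F: dominated by A (capital cost 331≤335, operating cost 27≤53, daily riders 119≥6).
G: not dominated (best operating cost).
H: not dominated.
Pareto-optimal: A, B, C, D, G, H → 6.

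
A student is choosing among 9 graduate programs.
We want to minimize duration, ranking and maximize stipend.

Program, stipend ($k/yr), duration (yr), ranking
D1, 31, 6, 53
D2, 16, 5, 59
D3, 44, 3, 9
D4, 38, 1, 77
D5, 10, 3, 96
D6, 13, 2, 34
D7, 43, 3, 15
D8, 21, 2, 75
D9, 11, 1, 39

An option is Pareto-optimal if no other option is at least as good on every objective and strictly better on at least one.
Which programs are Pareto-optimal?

D3, D4, D6, D8, D9

D1: dominated by D3 (stipend 44≥31, duration 3≤6, ranking 9≤53).
D2: dominated by D3 (stipend 44≥16, duration 3≤5, ranking 9≤59).
D3: not dominated (best stipend).
D4: not dominated.
D5: dominated by D3 (stipend 44≥10, duration 3≤3, ranking 9≤96).
D6: not dominated.
D7: dominated by D3 (stipend 44≥43, duration 3≤3, ranking 9≤15).
D8: not dominated.
D9: not dominated.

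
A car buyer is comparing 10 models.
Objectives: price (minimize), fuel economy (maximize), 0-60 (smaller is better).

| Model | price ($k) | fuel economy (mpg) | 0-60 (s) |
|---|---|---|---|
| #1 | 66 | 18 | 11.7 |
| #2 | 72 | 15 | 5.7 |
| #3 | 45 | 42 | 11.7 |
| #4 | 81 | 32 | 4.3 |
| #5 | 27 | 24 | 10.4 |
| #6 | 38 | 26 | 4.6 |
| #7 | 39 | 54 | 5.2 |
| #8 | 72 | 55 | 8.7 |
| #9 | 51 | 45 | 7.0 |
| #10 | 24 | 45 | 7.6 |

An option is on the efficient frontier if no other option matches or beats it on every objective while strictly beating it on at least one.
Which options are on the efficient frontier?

#1: dominated by #3 (price 45≤66, fuel economy 42≥18, 0-60 11.7≤11.7).
#2: dominated by #6 (price 38≤72, fuel economy 26≥15, 0-60 4.6≤5.7).
#3: dominated by #7 (price 39≤45, fuel economy 54≥42, 0-60 5.2≤11.7).
#4: not dominated (best 0-60).
#5: dominated by #10 (price 24≤27, fuel economy 45≥24, 0-60 7.6≤10.4).
#6: not dominated.
#7: not dominated.
#8: not dominated (best fuel economy).
#9: dominated by #7 (price 39≤51, fuel economy 54≥45, 0-60 5.2≤7.0).
#10: not dominated (best price).

#4, #6, #7, #8, #10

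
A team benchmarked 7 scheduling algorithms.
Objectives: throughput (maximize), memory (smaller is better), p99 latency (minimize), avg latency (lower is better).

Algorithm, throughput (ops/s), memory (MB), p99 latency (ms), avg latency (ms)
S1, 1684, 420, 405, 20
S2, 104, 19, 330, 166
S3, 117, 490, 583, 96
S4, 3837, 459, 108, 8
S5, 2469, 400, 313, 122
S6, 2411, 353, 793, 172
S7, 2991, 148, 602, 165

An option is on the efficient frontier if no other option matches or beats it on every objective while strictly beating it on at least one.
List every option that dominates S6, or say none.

S7

S7: throughput 2991≥2411, memory 148≤353, p99 latency 602≤793, avg latency 165≤172 — dominates S6.
Others (S1, S2, S3, S4, S5) are each worse than S6 on at least one objective.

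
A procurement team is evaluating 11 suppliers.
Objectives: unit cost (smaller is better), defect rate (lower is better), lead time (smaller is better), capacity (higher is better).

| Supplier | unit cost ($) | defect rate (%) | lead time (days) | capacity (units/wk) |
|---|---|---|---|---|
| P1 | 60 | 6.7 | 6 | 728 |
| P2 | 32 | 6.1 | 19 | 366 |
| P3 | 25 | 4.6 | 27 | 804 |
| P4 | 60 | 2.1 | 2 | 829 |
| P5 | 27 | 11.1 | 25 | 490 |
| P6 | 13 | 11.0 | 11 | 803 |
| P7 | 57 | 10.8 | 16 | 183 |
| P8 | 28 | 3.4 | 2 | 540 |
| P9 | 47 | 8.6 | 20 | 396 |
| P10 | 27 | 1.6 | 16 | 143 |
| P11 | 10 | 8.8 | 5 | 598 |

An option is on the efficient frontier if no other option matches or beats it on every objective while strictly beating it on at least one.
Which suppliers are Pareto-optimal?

P1: dominated by P4 (unit cost 60≤60, defect rate 2.1≤6.7, lead time 2≤6, capacity 829≥728).
P2: dominated by P8 (unit cost 28≤32, defect rate 3.4≤6.1, lead time 2≤19, capacity 540≥366).
P3: not dominated.
P4: not dominated (best capacity).
P5: dominated by P6 (unit cost 13≤27, defect rate 11.0≤11.1, lead time 11≤25, capacity 803≥490).
P6: not dominated.
P7: dominated by P8 (unit cost 28≤57, defect rate 3.4≤10.8, lead time 2≤16, capacity 540≥183).
P8: not dominated.
P9: dominated by P8 (unit cost 28≤47, defect rate 3.4≤8.6, lead time 2≤20, capacity 540≥396).
P10: not dominated (best defect rate).
P11: not dominated (best unit cost).

P3, P4, P6, P8, P10, P11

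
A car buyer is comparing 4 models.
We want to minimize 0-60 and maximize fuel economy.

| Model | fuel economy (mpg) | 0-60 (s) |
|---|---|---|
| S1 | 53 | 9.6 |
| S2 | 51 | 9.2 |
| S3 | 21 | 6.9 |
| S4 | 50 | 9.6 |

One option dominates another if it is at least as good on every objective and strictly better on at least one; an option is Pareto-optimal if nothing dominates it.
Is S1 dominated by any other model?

No

S2: worse on fuel economy (51 vs 53).
S3: worse on fuel economy (21 vs 53).
S4: worse on fuel economy (50 vs 53).
No option is at least as good as S1 on every objective and strictly better on one.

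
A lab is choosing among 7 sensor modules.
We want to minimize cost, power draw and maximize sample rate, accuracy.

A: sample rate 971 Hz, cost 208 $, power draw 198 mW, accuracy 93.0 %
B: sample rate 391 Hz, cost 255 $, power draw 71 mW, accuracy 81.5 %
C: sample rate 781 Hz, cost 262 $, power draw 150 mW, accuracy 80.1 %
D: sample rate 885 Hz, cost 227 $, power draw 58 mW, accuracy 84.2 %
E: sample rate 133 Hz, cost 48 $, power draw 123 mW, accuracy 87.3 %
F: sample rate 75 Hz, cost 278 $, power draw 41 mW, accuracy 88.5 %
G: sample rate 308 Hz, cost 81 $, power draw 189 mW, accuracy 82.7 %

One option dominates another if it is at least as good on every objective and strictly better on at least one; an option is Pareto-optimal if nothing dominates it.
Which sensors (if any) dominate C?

D: sample rate 885≥781, cost 227≤262, power draw 58≤150, accuracy 84.2≥80.1 — dominates C.
Others (A, B, E, F, G) are each worse than C on at least one objective.

D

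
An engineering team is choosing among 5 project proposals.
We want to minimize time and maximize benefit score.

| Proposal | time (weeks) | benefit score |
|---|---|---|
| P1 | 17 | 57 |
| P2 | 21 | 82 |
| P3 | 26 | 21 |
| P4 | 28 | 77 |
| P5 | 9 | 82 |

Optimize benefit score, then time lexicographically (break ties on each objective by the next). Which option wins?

First maximize benefit score: best is 82, kept {P2, P5}.
Then minimize time: best is 9, kept {P5}.

P5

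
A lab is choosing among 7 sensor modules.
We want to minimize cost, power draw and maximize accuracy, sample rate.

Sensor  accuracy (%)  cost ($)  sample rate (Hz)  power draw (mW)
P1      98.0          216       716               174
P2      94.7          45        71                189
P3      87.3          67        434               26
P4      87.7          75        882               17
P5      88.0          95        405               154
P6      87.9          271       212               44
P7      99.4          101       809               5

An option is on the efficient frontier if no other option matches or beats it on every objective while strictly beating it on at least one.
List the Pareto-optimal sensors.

P2, P3, P4, P5, P7

P1: dominated by P7 (accuracy 99.4≥98.0, cost 101≤216, sample rate 809≥716, power draw 5≤174).
P2: not dominated (best cost).
P3: not dominated.
P4: not dominated (best sample rate).
P5: not dominated.
P6: dominated by P7 (accuracy 99.4≥87.9, cost 101≤271, sample rate 809≥212, power draw 5≤44).
P7: not dominated (best accuracy).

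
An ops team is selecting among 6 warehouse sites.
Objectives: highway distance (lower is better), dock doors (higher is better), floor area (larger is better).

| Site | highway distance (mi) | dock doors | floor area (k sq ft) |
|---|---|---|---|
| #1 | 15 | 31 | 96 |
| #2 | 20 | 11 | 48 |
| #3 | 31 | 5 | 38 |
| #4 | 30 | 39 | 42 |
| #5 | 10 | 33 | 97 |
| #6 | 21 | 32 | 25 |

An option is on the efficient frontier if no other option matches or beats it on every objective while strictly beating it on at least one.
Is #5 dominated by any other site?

#1: worse on highway distance (15 vs 10).
#2: worse on highway distance (20 vs 10).
#3: worse on highway distance (31 vs 10).
#4: worse on highway distance (30 vs 10).
#6: worse on highway distance (21 vs 10).
No option is at least as good as #5 on every objective and strictly better on one.

No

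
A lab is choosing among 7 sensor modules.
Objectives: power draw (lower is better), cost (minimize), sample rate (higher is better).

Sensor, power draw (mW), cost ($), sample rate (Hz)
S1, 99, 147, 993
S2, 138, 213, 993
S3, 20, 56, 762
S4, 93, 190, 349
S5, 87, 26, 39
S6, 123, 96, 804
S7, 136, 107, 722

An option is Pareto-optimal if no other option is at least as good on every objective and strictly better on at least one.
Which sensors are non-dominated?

S1: not dominated.
S2: dominated by S1 (power draw 99≤138, cost 147≤213, sample rate 993≥993).
S3: not dominated (best power draw).
S4: dominated by S3 (power draw 20≤93, cost 56≤190, sample rate 762≥349).
S5: not dominated (best cost).
S6: not dominated.
S7: dominated by S3 (power draw 20≤136, cost 56≤107, sample rate 762≥722).

S1, S3, S5, S6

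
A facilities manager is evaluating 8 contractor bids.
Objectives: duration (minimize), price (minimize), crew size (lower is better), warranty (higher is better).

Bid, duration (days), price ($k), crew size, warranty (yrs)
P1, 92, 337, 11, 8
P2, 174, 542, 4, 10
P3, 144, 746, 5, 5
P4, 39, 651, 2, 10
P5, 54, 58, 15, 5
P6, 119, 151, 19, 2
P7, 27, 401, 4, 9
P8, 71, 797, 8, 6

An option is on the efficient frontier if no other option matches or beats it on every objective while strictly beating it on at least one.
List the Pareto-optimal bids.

P1: not dominated.
P2: not dominated.
P3: dominated by P4 (duration 39≤144, price 651≤746, crew size 2≤5, warranty 10≥5).
P4: not dominated (best crew size).
P5: not dominated (best price).
P6: dominated by P5 (duration 54≤119, price 58≤151, crew size 15≤19, warranty 5≥2).
P7: not dominated (best duration).
P8: dominated by P4 (duration 39≤71, price 651≤797, crew size 2≤8, warranty 10≥6).

P1, P2, P4, P5, P7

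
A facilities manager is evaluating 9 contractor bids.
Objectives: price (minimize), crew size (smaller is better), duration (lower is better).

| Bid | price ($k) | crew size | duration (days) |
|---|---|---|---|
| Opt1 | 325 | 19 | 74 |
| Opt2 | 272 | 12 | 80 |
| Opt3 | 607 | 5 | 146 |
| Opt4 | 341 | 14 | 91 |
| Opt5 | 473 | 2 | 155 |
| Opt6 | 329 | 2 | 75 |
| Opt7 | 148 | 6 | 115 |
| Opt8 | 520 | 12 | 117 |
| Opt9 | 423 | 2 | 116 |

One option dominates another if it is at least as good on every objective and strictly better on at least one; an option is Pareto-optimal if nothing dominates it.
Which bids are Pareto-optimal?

Opt1: not dominated (best duration).
Opt2: not dominated.
Opt3: dominated by Opt6 (price 329≤607, crew size 2≤5, duration 75≤146).
Opt4: dominated by Opt2 (price 272≤341, crew size 12≤14, duration 80≤91).
Opt5: dominated by Opt6 (price 329≤473, crew size 2≤2, duration 75≤155).
Opt6: not dominated.
Opt7: not dominated (best price).
Opt8: dominated by Opt2 (price 272≤520, crew size 12≤12, duration 80≤117).
Opt9: dominated by Opt6 (price 329≤423, crew size 2≤2, duration 75≤116).

Opt1, Opt2, Opt6, Opt7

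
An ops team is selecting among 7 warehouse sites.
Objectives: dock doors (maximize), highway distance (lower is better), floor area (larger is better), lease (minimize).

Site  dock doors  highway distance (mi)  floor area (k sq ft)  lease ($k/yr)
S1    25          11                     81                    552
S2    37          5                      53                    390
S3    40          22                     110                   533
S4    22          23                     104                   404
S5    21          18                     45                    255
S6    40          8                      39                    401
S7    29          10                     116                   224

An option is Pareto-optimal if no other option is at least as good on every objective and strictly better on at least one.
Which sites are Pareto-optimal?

S1: dominated by S7 (dock doors 29≥25, highway distance 10≤11, floor area 116≥81, lease 224≤552).
S2: not dominated (best highway distance).
S3: not dominated.
S4: dominated by S7 (dock doors 29≥22, highway distance 10≤23, floor area 116≥104, lease 224≤404).
S5: dominated by S7 (dock doors 29≥21, highway distance 10≤18, floor area 116≥45, lease 224≤255).
S6: not dominated.
S7: not dominated (best floor area).

S2, S3, S6, S7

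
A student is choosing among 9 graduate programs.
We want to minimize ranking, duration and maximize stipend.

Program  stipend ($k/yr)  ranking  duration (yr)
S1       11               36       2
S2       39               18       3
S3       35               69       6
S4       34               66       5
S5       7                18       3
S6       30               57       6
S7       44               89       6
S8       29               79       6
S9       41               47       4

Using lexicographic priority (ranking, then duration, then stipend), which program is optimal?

First minimize ranking: best is 18, kept {S2, S5}.
Then minimize duration: best is 3, kept {S2, S5}.
Then maximize stipend: best is 39, kept {S2}.

S2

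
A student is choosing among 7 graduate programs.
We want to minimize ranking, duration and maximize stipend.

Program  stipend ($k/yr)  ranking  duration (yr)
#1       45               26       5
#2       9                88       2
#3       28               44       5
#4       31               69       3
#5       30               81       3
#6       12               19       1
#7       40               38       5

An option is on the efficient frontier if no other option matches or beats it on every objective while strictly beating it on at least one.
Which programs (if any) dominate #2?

#6: stipend 12≥9, ranking 19≤88, duration 1≤2 — dominates #2.
Others (#1, #3, #4, #5, #7) are each worse than #2 on at least one objective.

#6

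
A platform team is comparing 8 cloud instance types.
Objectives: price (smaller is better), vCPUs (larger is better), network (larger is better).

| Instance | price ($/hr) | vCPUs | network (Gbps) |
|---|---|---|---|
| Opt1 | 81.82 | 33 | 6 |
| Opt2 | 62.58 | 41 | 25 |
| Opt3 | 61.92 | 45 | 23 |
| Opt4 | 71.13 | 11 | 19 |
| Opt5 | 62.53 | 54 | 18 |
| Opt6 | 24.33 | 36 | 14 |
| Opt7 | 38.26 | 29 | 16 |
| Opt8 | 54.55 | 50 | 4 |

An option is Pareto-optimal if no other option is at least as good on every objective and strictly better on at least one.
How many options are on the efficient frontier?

Opt1: dominated by Opt2 (price 62.58≤81.82, vCPUs 41≥33, network 25≥6).
Opt2: not dominated (best network).
Opt3: not dominated.
Opt4: dominated by Opt2 (price 62.58≤71.13, vCPUs 41≥11, network 25≥19).
Opt5: not dominated (best vCPUs).
Opt6: not dominated (best price).
Opt7: not dominated.
Opt8: not dominated.
Pareto-optimal: Opt2, Opt3, Opt5, Opt6, Opt7, Opt8 → 6.

6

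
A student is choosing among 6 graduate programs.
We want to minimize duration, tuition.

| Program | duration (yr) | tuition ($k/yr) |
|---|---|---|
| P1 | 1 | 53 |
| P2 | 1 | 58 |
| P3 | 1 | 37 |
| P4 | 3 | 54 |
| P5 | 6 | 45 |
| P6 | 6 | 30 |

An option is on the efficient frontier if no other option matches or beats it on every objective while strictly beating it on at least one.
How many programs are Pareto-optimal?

P1: dominated by P3 (duration 1≤1, tuition 37≤53).
P2: dominated by P1 (duration 1≤1, tuition 53≤58).
P3: not dominated.
P4: dominated by P1 (duration 1≤3, tuition 53≤54).
P5: dominated by P3 (duration 1≤6, tuition 37≤45).
P6: not dominated (best tuition).
Pareto-optimal: P3, P6 → 2.

2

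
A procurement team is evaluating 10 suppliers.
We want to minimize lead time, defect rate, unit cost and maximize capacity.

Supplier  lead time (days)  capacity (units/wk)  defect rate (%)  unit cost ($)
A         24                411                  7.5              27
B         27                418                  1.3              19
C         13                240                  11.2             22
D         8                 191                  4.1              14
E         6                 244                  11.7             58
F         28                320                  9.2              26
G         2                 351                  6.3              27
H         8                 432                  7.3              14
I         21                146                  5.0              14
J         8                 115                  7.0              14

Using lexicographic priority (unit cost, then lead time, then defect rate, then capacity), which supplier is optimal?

First minimize unit cost: best is 14, kept {D, H, I, J}.
Then minimize lead time: best is 8, kept {D, H, J}.
Then minimize defect rate: best is 4.1, kept {D}.

D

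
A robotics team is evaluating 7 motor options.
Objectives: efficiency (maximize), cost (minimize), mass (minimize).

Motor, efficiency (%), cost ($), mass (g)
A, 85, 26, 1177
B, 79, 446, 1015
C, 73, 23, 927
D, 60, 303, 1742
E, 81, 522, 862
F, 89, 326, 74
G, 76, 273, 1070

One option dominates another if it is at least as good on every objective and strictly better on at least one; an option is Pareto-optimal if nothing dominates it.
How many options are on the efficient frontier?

4

A: not dominated.
B: dominated by F (efficiency 89≥79, cost 326≤446, mass 74≤1015).
C: not dominated (best cost).
D: dominated by A (efficiency 85≥60, cost 26≤303, mass 1177≤1742).
E: dominated by F (efficiency 89≥81, cost 326≤522, mass 74≤862).
F: not dominated (best efficiency).
G: not dominated.
Pareto-optimal: A, C, F, G → 4.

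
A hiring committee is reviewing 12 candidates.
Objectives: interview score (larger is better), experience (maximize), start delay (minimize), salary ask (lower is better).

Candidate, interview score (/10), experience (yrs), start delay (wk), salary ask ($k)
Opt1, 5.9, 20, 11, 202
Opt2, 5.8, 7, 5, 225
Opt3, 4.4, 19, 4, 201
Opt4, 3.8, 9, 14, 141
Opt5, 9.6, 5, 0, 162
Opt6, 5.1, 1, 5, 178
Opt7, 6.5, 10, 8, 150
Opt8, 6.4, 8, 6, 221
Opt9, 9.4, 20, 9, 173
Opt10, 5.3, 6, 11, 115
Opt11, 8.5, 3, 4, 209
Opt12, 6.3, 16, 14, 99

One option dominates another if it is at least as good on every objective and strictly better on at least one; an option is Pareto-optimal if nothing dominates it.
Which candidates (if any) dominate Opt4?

Opt12

Opt12: interview score 6.3≥3.8, experience 16≥9, start delay 14≤14, salary ask 99≤141 — dominates Opt4.
Others (Opt1, Opt2, Opt3, Opt5, Opt6, Opt7, Opt8, Opt9, Opt10, Opt11) are each worse than Opt4 on at least one objective.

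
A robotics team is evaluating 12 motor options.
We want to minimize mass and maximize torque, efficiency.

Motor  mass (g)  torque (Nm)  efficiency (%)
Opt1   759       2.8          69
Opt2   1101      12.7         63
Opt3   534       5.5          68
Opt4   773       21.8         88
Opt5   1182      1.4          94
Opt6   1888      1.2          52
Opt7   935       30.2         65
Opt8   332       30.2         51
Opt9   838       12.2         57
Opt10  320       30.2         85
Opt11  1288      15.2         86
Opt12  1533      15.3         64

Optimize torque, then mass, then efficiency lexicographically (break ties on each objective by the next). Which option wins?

Opt10

First maximize torque: best is 30.2, kept {Opt7, Opt8, Opt10}.
Then minimize mass: best is 320, kept {Opt10}.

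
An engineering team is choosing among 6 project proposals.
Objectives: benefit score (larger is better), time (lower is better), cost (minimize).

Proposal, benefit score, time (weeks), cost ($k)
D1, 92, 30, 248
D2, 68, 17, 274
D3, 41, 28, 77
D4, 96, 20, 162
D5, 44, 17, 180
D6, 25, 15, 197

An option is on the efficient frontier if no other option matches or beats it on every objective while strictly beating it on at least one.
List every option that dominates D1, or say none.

D4: benefit score 96≥92, time 20≤30, cost 162≤248 — dominates D1.
Others (D2, D3, D5, D6) are each worse than D1 on at least one objective.

D4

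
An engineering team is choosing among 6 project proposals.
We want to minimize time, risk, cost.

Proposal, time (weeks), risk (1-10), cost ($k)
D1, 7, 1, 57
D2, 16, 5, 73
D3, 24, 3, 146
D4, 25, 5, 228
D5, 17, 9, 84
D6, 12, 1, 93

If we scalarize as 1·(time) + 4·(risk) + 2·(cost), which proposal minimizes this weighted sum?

D1: 1·7 + 4·1 + 2·57 = 125
D2: 1·16 + 4·5 + 2·73 = 182
D3: 1·24 + 4·3 + 2·146 = 328
D4: 1·25 + 4·5 + 2·228 = 501
D5: 1·17 + 4·9 + 2·84 = 221
D6: 1·12 + 4·1 + 2·93 = 202
Lowest: D1 at 125.

D1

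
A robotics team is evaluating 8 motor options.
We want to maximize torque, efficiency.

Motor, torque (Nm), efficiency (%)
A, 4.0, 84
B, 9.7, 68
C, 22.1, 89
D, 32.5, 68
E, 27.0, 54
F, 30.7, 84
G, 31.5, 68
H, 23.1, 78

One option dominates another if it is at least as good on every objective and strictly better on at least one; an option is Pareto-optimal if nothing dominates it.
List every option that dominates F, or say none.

A: worse on torque (4.0 vs 30.7).
B: worse on torque (9.7 vs 30.7).
C: worse on torque (22.1 vs 30.7).
D: worse on efficiency (68 vs 84).
E: worse on torque (27.0 vs 30.7).
G: worse on efficiency (68 vs 84).
H: worse on torque (23.1 vs 30.7).
No option dominates F.

none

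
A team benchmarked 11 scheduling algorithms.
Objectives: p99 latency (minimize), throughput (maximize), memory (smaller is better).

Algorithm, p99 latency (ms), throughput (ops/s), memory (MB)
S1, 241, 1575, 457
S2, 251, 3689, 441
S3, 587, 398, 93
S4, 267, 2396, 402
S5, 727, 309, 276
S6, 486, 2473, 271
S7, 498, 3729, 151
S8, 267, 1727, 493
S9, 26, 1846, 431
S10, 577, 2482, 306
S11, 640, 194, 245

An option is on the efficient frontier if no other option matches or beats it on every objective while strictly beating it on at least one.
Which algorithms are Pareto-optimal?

S2, S3, S4, S6, S7, S9

S1: dominated by S9 (p99 latency 26≤241, throughput 1846≥1575, memory 431≤457).
S2: not dominated.
S3: not dominated (best memory).
S4: not dominated.
S5: dominated by S3 (p99 latency 587≤727, throughput 398≥309, memory 93≤276).
S6: not dominated.
S7: not dominated (best throughput).
S8: dominated by S2 (p99 latency 251≤267, throughput 3689≥1727, memory 441≤493).
S9: not dominated (best p99 latency).
S10: dominated by S7 (p99 latency 498≤577, throughput 3729≥2482, memory 151≤306).
S11: dominated by S3 (p99 latency 587≤640, throughput 398≥194, memory 93≤245).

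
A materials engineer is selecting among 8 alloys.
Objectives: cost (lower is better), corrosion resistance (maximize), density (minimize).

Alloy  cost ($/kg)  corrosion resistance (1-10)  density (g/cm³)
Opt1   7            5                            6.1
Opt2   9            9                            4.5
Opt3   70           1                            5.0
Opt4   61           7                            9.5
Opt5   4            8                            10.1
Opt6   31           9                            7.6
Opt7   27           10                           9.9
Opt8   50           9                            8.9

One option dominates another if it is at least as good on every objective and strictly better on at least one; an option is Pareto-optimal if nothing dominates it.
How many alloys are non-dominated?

4

Opt1: not dominated.
Opt2: not dominated (best density).
Opt3: dominated by Opt2 (cost 9≤70, corrosion resistance 9≥1, density 4.5≤5.0).
Opt4: dominated by Opt2 (cost 9≤61, corrosion resistance 9≥7, density 4.5≤9.5).
Opt5: not dominated (best cost).
Opt6: dominated by Opt2 (cost 9≤31, corrosion resistance 9≥9, density 4.5≤7.6).
Opt7: not dominated (best corrosion resistance).
Opt8: dominated by Opt2 (cost 9≤50, corrosion resistance 9≥9, density 4.5≤8.9).
Pareto-optimal: Opt1, Opt2, Opt5, Opt7 → 4.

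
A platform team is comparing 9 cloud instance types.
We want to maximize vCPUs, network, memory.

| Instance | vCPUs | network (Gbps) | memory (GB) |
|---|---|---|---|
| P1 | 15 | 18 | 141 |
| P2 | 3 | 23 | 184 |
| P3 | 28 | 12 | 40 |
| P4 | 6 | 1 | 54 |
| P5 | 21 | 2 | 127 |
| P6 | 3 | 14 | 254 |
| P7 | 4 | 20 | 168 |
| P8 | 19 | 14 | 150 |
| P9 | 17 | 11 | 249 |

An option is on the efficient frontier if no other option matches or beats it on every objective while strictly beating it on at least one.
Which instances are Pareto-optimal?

P1: not dominated.
P2: not dominated (best network).
P3: not dominated (best vCPUs).
P4: dominated by P1 (vCPUs 15≥6, network 18≥1, memory 141≥54).
P5: not dominated.
P6: not dominated (best memory).
P7: not dominated.
P8: not dominated.
P9: not dominated.

P1, P2, P3, P5, P6, P7, P8, P9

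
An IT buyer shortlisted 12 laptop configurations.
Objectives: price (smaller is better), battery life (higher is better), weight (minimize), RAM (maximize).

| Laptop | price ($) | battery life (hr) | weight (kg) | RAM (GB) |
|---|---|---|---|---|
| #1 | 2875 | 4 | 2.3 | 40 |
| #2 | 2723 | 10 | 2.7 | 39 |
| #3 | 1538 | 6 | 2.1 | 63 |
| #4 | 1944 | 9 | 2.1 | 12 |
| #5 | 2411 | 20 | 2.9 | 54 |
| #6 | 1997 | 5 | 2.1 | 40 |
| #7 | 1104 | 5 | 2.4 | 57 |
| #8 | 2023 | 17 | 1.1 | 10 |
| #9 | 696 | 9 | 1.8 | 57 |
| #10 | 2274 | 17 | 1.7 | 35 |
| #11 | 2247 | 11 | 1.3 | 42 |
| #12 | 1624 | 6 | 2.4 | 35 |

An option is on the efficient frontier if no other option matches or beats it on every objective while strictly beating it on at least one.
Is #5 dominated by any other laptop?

#1: worse on price (2875 vs 2411).
#2: worse on price (2723 vs 2411).
#3: worse on battery life (6 vs 20).
#4: worse on battery life (9 vs 20).
#6: worse on battery life (5 vs 20).
#7: worse on battery life (5 vs 20).
#8: worse on battery life (17 vs 20).
#9: worse on battery life (9 vs 20).
#10: worse on battery life (17 vs 20).
#11: worse on battery life (11 vs 20).
#12: worse on battery life (6 vs 20).
No option is at least as good as #5 on every objective and strictly better on one.

No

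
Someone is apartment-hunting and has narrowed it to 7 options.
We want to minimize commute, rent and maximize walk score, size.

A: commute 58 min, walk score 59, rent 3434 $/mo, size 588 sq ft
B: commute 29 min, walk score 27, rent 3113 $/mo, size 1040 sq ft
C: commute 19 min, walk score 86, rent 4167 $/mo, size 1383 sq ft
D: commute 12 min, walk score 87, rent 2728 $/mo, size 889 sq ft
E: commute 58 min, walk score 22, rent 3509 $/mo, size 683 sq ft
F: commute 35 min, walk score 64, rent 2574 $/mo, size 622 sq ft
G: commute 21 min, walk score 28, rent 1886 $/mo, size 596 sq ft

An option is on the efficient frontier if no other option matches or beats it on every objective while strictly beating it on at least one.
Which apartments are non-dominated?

B, C, D, F, G

A: dominated by D (commute 12≤58, walk score 87≥59, rent 2728≤3434, size 889≥588).
B: not dominated.
C: not dominated (best size).
D: not dominated (best commute).
E: dominated by B (commute 29≤58, walk score 27≥22, rent 3113≤3509, size 1040≥683).
F: not dominated.
G: not dominated (best rent).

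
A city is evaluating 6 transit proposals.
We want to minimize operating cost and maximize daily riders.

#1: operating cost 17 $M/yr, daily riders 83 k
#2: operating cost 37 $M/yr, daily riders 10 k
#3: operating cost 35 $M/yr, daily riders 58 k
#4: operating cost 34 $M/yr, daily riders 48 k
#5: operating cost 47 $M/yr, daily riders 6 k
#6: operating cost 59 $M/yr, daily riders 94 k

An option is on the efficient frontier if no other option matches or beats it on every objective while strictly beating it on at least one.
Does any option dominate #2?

Yes

#1 vs #2: operating cost 17≤37, daily riders 83≥10 — #1 is at least as good on every objective and strictly better on at least one, so #1 dominates #2.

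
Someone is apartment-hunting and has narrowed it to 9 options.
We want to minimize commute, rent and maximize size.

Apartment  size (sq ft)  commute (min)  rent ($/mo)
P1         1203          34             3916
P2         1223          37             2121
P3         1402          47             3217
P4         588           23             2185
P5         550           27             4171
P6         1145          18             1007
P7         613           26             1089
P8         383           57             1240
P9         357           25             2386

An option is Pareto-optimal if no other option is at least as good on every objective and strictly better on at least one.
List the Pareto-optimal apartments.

P1: not dominated.
P2: not dominated.
P3: not dominated (best size).
P4: dominated by P6 (size 1145≥588, commute 18≤23, rent 1007≤2185).
P5: dominated by P4 (size 588≥550, commute 23≤27, rent 2185≤4171).
P6: not dominated (best commute).
P7: dominated by P6 (size 1145≥613, commute 18≤26, rent 1007≤1089).
P8: dominated by P6 (size 1145≥383, commute 18≤57, rent 1007≤1240).
P9: dominated by P4 (size 588≥357, commute 23≤25, rent 2185≤2386).

P1, P2, P3, P6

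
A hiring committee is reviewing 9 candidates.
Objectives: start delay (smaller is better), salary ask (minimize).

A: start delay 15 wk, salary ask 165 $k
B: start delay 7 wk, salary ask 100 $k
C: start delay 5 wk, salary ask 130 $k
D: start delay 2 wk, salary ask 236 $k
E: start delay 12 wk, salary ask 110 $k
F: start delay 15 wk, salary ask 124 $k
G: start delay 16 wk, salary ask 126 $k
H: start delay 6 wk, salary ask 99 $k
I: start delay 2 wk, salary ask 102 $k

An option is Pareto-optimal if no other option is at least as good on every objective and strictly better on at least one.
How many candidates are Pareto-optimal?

A: dominated by B (start delay 7≤15, salary ask 100≤165).
B: dominated by H (start delay 6≤7, salary ask 99≤100).
C: dominated by I (start delay 2≤5, salary ask 102≤130).
D: dominated by I (start delay 2≤2, salary ask 102≤236).
E: dominated by B (start delay 7≤12, salary ask 100≤110).
F: dominated by B (start delay 7≤15, salary ask 100≤124).
G: dominated by B (start delay 7≤16, salary ask 100≤126).
H: not dominated (best salary ask).
I: not dominated.
Pareto-optimal: H, I → 2.

2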